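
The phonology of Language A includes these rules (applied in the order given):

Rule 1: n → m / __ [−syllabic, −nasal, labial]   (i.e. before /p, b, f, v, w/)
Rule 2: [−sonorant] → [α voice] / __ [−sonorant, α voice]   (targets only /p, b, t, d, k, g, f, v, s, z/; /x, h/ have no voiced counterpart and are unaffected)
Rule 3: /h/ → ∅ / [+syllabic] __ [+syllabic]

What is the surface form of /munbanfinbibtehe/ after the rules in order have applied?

Rule 1 (nasal place assimilation): /n/ precedes the labial consonant /b/, so it assimilates in place to [m]. /n/ precedes the labial consonant /f/, so it assimilates in place to [m]. /n/ precedes the labial consonant /b/, so it assimilates in place to [m]. /munbanfinbibtehe/ → mumbamfimbibtehe.
Rule 2 (regressive voicing assimilation): /b/ precedes the voiceless obstruent /t/, so it devoices to [p] by assimilation. /mumbamfimbibtehe/ → mumbamfimbiptehe.
Rule 3 (intervocalic h-deletion): /h/ occurs between vowels /e/ and /e/, so it deletes. /mumbamfimbiptehe/ → mumbamfimbiptee.

mumbamfimbiptee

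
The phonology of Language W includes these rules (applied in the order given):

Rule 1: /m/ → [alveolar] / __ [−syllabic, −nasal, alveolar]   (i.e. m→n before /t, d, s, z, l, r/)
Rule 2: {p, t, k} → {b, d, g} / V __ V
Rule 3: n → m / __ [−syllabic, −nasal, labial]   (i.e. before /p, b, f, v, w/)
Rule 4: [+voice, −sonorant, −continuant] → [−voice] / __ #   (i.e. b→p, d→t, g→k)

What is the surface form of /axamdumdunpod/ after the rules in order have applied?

Rule 1 (nasal place assimilation): /m/ precedes the alveolar consonant /d/, so it assimilates in place to [n]. /m/ precedes the alveolar consonant /d/, so it assimilates in place to [n]. /axamdumdunpod/ → axandundunpod.
Rule 2 (intervocalic voicing): no segment meets the environment; /axandundunpod/ is unchanged.
Rule 3 (nasal place assimilation): /n/ precedes the labial consonant /p/, so it assimilates in place to [m]. /axandundunpod/ → axandundumpod.
Rule 4 (final devoicing): /d/ is a voiced stop in word-final position, so it devoices to [t]. /axandundumpod/ → axandundumpot.

axandundumpot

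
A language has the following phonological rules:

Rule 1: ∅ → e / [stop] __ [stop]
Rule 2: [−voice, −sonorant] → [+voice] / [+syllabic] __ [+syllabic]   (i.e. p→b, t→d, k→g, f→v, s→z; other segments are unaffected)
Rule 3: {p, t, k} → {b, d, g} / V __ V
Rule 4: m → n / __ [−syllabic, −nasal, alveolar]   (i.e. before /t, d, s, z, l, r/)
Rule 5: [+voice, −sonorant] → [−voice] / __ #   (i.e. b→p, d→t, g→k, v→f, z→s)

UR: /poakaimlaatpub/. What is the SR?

poagainlaadebup

Rule 1 (stop-cluster e-epenthesis): /t/ and /p/ form a stop–stop cluster, so [e] is inserted between them. /poakaimlaatpub/ → poakaimlaatepub.
Rule 2 (intervocalic voicing): /k/ is a voiceless obstruent between vowels /a/ and /a/, so it voices to [g]. /t/ is a voiceless obstruent between vowels /a/ and /e/, so it voices to [d]. /p/ is a voiceless obstruent between vowels /e/ and /u/, so it voices to [b]. /poakaimlaatepub/ → poagaimlaadebub.
Rule 3 (intervocalic voicing): no segment meets the environment; /poagaimlaadebub/ is unchanged.
Rule 4 (nasal place assimilation): /m/ precedes the alveolar consonant /l/, so it assimilates in place to [n]. /poagaimlaadebub/ → poagainlaadebub.
Rule 5 (final devoicing): /b/ is a voiced obstruent in word-final position, so it devoices to [p]. /poagainlaadebub/ → poagainlaadebup.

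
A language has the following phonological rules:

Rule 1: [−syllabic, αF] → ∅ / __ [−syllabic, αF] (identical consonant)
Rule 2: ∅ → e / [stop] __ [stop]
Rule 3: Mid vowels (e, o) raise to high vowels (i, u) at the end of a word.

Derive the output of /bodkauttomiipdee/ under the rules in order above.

Rule 1 (degemination): /tt/ is a geminate; the first /t/ deletes. /bodkauttomiipdee/ → bodkautomiipdee.
Rule 2 (stop-cluster e-epenthesis): /d/ and /k/ form a stop–stop cluster, so [e] is inserted between them. /p/ and /d/ form a stop–stop cluster, so [e] is inserted between them. /bodkautomiipdee/ → bodekautomiipedee.
Rule 3 (final vowel raising): /e/ is a mid vowel in word-final position, so it raises to [i]. /bodekautomiipedee/ → bodekautomiipedei.

bodekautomiipedei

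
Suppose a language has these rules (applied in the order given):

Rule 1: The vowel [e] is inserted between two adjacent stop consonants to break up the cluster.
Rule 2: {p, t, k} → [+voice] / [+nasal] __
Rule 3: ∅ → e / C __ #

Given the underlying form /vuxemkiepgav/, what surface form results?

Rule 1 (stop-cluster e-epenthesis): /p/ and /g/ form a stop–stop cluster, so [e] is inserted between them. /vuxemkiepgav/ → vuxemkiepegav.
Rule 2 (post-nasal voicing): /k/ is a voiceless stop immediately after the nasal /m/, so it voices to [g]. /vuxemkiepegav/ → vuxemgiepegav.
Rule 3 (final e-epenthesis): the form ends in the consonant /v/, so [e] is inserted word-finally. /vuxemgiepegav/ → vuxemgiepegave.

vuxemgiepegave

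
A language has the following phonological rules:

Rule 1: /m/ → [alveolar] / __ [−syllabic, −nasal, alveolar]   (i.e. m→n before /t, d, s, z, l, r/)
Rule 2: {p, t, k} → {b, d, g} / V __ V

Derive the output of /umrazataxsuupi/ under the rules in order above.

unrazadaxsuubi

Rule 1 (nasal place assimilation): /m/ precedes the alveolar consonant /r/, so it assimilates in place to [n]. /umrazataxsuupi/ → unrazataxsuupi.
Rule 2 (intervocalic voicing): /t/ is a voiceless stop between vowels /a/ and /a/, so it voices to [d]. /p/ is a voiceless stop between vowels /u/ and /i/, so it voices to [b]. /unrazataxsuupi/ → unrazadaxsuubi.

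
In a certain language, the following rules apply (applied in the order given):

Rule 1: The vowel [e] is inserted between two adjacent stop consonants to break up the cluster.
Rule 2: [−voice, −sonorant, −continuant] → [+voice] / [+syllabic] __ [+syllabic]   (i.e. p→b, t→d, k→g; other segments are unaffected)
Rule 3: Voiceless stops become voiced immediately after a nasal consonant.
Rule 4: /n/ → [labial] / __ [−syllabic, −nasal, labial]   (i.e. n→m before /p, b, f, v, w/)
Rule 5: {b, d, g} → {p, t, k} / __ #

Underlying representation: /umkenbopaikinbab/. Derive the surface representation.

Rule 1 (stop-cluster e-epenthesis): no segment meets the environment; /umkenbopaikinbab/ is unchanged.
Rule 2 (intervocalic voicing): /p/ is a voiceless stop between vowels /o/ and /a/, so it voices to [b]. /k/ is a voiceless stop between vowels /i/ and /i/, so it voices to [g]. /umkenbopaikinbab/ → umkenbobaiginbab.
Rule 3 (post-nasal voicing): /k/ is a voiceless stop immediately after the nasal /m/, so it voices to [g]. /umkenbobaiginbab/ → umgenbobaiginbab.
Rule 4 (nasal place assimilation): /n/ precedes the labial consonant /b/, so it assimilates in place to [m]. /n/ precedes the labial consonant /b/, so it assimilates in place to [m]. /umgenbobaiginbab/ → umgembobaigimbab.
Rule 5 (final devoicing): /b/ is a voiced stop in word-final position, so it devoices to [p]. /umgembobaigimbab/ → umgembobaigimbap.

umgembobaigimbap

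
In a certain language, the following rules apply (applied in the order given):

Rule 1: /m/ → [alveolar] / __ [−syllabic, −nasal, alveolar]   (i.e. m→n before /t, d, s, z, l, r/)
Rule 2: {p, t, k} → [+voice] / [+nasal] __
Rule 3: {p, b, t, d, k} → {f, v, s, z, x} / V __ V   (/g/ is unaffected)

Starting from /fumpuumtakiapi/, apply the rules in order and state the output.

Rule 1 (nasal place assimilation): /m/ precedes the alveolar consonant /t/, so it assimilates in place to [n]. /fumpuumtakiapi/ → fumpuuntakiapi.
Rule 2 (post-nasal voicing): /p/ is a voiceless stop immediately after the nasal /m/, so it voices to [b]. /t/ is a voiceless stop immediately after the nasal /n/, so it voices to [d]. /fumpuuntakiapi/ → fumbuundakiapi.
Rule 3 (intervocalic spirantization): /k/ is a stop between vowels /a/ and /i/, so it spirantizes to the fricative [x]. /p/ is a stop between vowels /a/ and /i/, so it spirantizes to the fricative [f]. /fumbuundakiapi/ → fumbuundaxiafi.

fumbuundaxiafi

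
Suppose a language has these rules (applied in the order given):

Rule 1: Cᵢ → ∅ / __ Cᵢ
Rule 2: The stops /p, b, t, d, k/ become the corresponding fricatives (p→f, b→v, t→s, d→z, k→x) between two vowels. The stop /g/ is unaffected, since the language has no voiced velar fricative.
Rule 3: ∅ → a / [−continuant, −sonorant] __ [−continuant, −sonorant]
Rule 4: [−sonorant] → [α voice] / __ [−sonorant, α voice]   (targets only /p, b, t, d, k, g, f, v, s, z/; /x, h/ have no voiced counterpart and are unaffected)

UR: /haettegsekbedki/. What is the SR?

Rule 1 (degemination): /tt/ is a geminate; the first /t/ deletes. /haettegsekbedki/ → haetegsekbedki.
Rule 2 (intervocalic spirantization): /t/ is a stop between vowels /e/ and /e/, so it spirantizes to the fricative [s]. /haetegsekbedki/ → haesegsekbedki.
Rule 3 (stop-cluster a-epenthesis): /k/ and /b/ form a stop–stop cluster, so [a] is inserted between them. /d/ and /k/ form a stop–stop cluster, so [a] is inserted between them. /haesegsekbedki/ → haesegsekabedaki.
Rule 4 (regressive voicing assimilation): /g/ precedes the voiceless obstruent /s/, so it devoices to [k] by assimilation. /haesegsekabedaki/ → haeseksekabedaki.

haeseksekabedaki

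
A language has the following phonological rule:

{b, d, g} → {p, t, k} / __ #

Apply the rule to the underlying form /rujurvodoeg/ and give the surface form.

rujurvodoek

Scanning /rujurvodoeg/: /d/ at position 8 is not in the conditioning environment; /g/ is a voiced stop in word-final position, so it devoices to [k].
Result: [rujurvodoek].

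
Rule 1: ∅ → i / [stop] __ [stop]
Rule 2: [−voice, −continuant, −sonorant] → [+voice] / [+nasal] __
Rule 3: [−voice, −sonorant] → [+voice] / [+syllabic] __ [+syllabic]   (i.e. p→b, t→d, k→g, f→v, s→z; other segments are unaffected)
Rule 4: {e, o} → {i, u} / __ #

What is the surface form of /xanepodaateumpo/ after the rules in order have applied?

Rule 1 (stop-cluster i-epenthesis): no segment meets the environment; /xanepodaateumpo/ is unchanged.
Rule 2 (post-nasal voicing): /p/ is a voiceless stop immediately after the nasal /m/, so it voices to [b]. /xanepodaateumpo/ → xanepodaateumbo.
Rule 3 (intervocalic voicing): /p/ is a voiceless obstruent between vowels /e/ and /o/, so it voices to [b]. /t/ is a voiceless obstruent between vowels /a/ and /e/, so it voices to [d]. /xanepodaateumbo/ → xanebodaadeumbo.
Rule 4 (final vowel raising): /o/ is a mid vowel in word-final position, so it raises to [u]. /xanebodaadeumbo/ → xanebodaadeumbu.

xanebodaadeumbu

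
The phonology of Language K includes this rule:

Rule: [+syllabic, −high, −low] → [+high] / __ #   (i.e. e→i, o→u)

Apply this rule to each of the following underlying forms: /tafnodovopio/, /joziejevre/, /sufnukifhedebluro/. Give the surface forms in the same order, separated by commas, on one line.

tafnodovopiu, joziejevri, sufnukifhedebluru

/tafnodovopio/: /o/ is a mid vowel in word-final position, so it raises to [u]. → [tafnodovopiu].
/joziejevre/: /e/ is a mid vowel in word-final position, so it raises to [i]. → [joziejevri].
/sufnukifhedebluro/: /o/ is a mid vowel in word-final position, so it raises to [u]. → [sufnukifhedebluru].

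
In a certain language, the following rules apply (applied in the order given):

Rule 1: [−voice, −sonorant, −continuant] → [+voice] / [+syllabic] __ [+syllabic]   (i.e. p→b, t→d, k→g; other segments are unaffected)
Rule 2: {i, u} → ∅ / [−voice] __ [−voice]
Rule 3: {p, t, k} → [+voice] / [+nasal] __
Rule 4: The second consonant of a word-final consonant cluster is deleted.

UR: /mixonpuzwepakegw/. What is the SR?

mixonbuzwebageg

Rule 1 (intervocalic voicing): /p/ is a voiceless stop between vowels /e/ and /a/, so it voices to [b]. /k/ is a voiceless stop between vowels /a/ and /e/, so it voices to [g]. /mixonpuzwepakegw/ → mixonpuzwebagegw.
Rule 2 (high vowel syncope): no segment meets the environment; /mixonpuzwebagegw/ is unchanged.
Rule 3 (post-nasal voicing): /p/ is a voiceless stop immediately after the nasal /n/, so it voices to [b]. /mixonpuzwebagegw/ → mixonbuzwebagegw.
Rule 4 (final cluster simplification): /w/ is the second consonant of a word-final cluster /gw/, so it deletes. /mixonbuzwebagegw/ → mixonbuzwebageg.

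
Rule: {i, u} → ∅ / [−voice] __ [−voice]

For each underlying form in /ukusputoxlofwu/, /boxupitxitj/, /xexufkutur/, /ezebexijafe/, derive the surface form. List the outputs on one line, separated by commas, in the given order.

/ukusputoxlofwu/: /u/ is a high vowel flanked by voiceless consonants /k/ and /s/, so it deletes. /u/ is a high vowel flanked by voiceless consonants /p/ and /t/, so it deletes. → [uksptoxlofwu].
/boxupitxitj/: /u/ is a high vowel flanked by voiceless consonants /x/ and /p/, so it deletes. /i/ is a high vowel flanked by voiceless consonants /p/ and /t/, so it deletes. /i/ is a high vowel flanked by voiceless consonants /x/ and /t/, so it deletes. → [boxptxtj].
/xexufkutur/: /u/ is a high vowel flanked by voiceless consonants /x/ and /f/, so it deletes. /u/ is a high vowel flanked by voiceless consonants /k/ and /t/, so it deletes. → [xexfktur].
/ezebexijafe/: the rule's environment is not met; surfaces unchanged as [ezebexijafe].

uksptoxlofwu, boxptxtj, xexfktur, ezebexijafe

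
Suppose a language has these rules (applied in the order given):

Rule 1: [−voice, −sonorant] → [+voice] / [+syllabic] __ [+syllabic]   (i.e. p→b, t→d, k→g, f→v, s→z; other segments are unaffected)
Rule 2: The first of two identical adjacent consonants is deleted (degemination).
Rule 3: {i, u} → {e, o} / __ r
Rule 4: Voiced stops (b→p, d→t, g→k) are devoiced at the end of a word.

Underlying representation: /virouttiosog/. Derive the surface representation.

Rule 1 (intervocalic voicing): /s/ is a voiceless obstruent between vowels /o/ and /o/, so it voices to [z]. /virouttiosog/ → virouttiozog.
Rule 2 (degemination): /tt/ is a geminate; the first /t/ deletes. /virouttiozog/ → viroutiozog.
Rule 3 (pre-rhotic lowering): /i/ is a high vowel immediately before /r/, so it lowers to [e]. /viroutiozog/ → veroutiozog.
Rule 4 (final devoicing): /g/ is a voiced stop in word-final position, so it devoices to [k]. /veroutiozog/ → veroutiozok.

veroutiozok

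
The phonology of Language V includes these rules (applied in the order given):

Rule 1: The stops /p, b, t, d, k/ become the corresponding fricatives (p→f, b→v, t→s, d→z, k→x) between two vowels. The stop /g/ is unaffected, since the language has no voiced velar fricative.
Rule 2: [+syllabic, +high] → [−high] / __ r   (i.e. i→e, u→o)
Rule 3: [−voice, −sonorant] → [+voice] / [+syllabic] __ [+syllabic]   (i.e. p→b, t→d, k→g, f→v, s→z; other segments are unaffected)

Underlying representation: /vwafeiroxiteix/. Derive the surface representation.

vwaveeroxizeix

Rule 1 (intervocalic spirantization): /t/ is a stop between vowels /i/ and /e/, so it spirantizes to the fricative [s]. /vwafeiroxiteix/ → vwafeiroxiseix.
Rule 2 (pre-rhotic lowering): /i/ is a high vowel immediately before /r/, so it lowers to [e]. /vwafeiroxiseix/ → vwafeeroxiseix.
Rule 3 (intervocalic voicing): /f/ is a voiceless obstruent between vowels /a/ and /e/, so it voices to [v]. /s/ is a voiceless obstruent between vowels /i/ and /e/, so it voices to [z]. /vwafeeroxiseix/ → vwaveeroxizeix.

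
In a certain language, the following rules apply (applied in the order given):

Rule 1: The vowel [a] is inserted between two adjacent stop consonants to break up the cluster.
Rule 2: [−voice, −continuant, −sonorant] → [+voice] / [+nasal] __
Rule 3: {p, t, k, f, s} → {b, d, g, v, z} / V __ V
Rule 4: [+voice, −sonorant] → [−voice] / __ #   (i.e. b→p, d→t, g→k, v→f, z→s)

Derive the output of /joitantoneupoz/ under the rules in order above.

Rule 1 (stop-cluster a-epenthesis): no segment meets the environment; /joitantoneupoz/ is unchanged.
Rule 2 (post-nasal voicing): /t/ is a voiceless stop immediately after the nasal /n/, so it voices to [d]. /joitantoneupoz/ → joitandoneupoz.
Rule 3 (intervocalic voicing): /t/ is a voiceless obstruent between vowels /i/ and /a/, so it voices to [d]. /p/ is a voiceless obstruent between vowels /u/ and /o/, so it voices to [b]. /joitandoneupoz/ → joidandoneuboz.
Rule 4 (final devoicing): /z/ is a voiced obstruent in word-final position, so it devoices to [s]. /joidandoneuboz/ → joidandoneubos.

joidandoneubos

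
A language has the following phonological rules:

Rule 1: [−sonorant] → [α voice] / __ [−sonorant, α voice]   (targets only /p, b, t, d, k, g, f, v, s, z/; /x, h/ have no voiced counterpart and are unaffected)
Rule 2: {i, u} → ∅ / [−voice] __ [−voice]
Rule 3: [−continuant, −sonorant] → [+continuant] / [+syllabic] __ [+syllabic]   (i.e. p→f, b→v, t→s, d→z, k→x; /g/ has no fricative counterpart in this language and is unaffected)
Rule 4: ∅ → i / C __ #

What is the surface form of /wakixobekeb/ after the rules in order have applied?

wakxovexebi

Rule 1 (regressive voicing assimilation): no segment meets the environment; /wakixobekeb/ is unchanged.
Rule 2 (high vowel syncope): /i/ is a high vowel flanked by voiceless consonants /k/ and /x/, so it deletes. /wakixobekeb/ → wakxobekeb.
Rule 3 (intervocalic spirantization): /b/ is a stop between vowels /o/ and /e/, so it spirantizes to the fricative [v]. /k/ is a stop between vowels /e/ and /e/, so it spirantizes to the fricative [x]. /wakxobekeb/ → wakxovexeb.
Rule 4 (final i-epenthesis): the form ends in the consonant /b/, so [i] is inserted word-finally. /wakxovexeb/ → wakxovexebi.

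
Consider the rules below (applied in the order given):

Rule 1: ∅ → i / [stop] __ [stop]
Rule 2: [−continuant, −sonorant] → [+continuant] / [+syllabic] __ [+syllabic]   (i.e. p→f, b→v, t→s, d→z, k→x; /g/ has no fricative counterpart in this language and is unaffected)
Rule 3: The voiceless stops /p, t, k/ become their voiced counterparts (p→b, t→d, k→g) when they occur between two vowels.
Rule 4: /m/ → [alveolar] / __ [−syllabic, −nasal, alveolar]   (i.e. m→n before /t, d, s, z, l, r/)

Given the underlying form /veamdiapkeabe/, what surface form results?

veandiafixeave

Rule 1 (stop-cluster i-epenthesis): /p/ and /k/ form a stop–stop cluster, so [i] is inserted between them. /veamdiapkeabe/ → veamdiapikeabe.
Rule 2 (intervocalic spirantization): /p/ is a stop between vowels /a/ and /i/, so it spirantizes to the fricative [f]. /k/ is a stop between vowels /i/ and /e/, so it spirantizes to the fricative [x]. /b/ is a stop between vowels /a/ and /e/, so it spirantizes to the fricative [v]. /veamdiapikeabe/ → veamdiafixeave.
Rule 3 (intervocalic voicing): no segment meets the environment; /veamdiafixeave/ is unchanged.
Rule 4 (nasal place assimilation): /m/ precedes the alveolar consonant /d/, so it assimilates in place to [n]. /veamdiafixeave/ → veandiafixeave.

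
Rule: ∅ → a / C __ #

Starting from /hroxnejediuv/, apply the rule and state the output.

hroxnejediuva

the form ends in the consonant /v/, so [a] is inserted word-finally.
Surface form: [hroxnejediuva].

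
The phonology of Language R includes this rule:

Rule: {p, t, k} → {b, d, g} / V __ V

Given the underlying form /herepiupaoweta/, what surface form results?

/p/ is a voiceless stop between vowels /e/ and /i/, so it voices to [b].
/p/ is a voiceless stop between vowels /u/ and /a/, so it voices to [b].
/t/ is a voiceless stop between vowels /e/ and /a/, so it voices to [d].
Surface form: [herebiubaoweda].

herebiubaoweda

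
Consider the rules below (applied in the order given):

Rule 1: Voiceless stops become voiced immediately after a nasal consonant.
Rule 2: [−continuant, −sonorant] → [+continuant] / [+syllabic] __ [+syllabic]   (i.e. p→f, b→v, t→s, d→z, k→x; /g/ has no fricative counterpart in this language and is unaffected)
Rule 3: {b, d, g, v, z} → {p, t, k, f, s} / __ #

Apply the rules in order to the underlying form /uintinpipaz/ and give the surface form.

Rule 1 (post-nasal voicing): /t/ is a voiceless stop immediately after the nasal /n/, so it voices to [d]. /p/ is a voiceless stop immediately after the nasal /n/, so it voices to [b]. /uintinpipaz/ → uindinbipaz.
Rule 2 (intervocalic spirantization): /p/ is a stop between vowels /i/ and /a/, so it spirantizes to the fricative [f]. /uindinbipaz/ → uindinbifaz.
Rule 3 (final devoicing): /z/ is a voiced obstruent in word-final position, so it devoices to [s]. /uindinbifaz/ → uindinbifas.

uindinbifas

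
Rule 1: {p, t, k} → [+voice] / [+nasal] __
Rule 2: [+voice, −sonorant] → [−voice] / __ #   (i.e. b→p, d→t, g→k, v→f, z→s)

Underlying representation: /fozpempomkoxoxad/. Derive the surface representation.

Rule 1 (post-nasal voicing): /p/ is a voiceless stop immediately after the nasal /m/, so it voices to [b]. /k/ is a voiceless stop immediately after the nasal /m/, so it voices to [g]. /fozpempomkoxoxad/ → fozpembomgoxoxad.
Rule 2 (final devoicing): /d/ is a voiced obstruent in word-final position, so it devoices to [t]. /fozpembomgoxoxad/ → fozpembomgoxoxat.

fozpembomgoxoxat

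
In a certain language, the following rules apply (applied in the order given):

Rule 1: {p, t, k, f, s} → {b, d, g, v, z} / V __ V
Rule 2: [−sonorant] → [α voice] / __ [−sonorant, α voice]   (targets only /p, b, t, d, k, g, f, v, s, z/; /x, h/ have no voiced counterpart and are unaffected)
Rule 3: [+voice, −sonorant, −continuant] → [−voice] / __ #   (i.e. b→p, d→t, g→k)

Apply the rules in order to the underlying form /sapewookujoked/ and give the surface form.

sabewoogujoget

Rule 1 (intervocalic voicing): /p/ is a voiceless obstruent between vowels /a/ and /e/, so it voices to [b]. /k/ is a voiceless obstruent between vowels /o/ and /u/, so it voices to [g]. /k/ is a voiceless obstruent between vowels /o/ and /e/, so it voices to [g]. /sapewookujoked/ → sabewoogujoged.
Rule 2 (regressive voicing assimilation): no segment meets the environment; /sabewoogujoged/ is unchanged.
Rule 3 (final devoicing): /d/ is a voiced stop in word-final position, so it devoices to [t]. /sabewoogujoged/ → sabewoogujoget.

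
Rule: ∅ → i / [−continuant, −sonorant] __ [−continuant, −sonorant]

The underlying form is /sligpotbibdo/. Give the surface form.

sligipotibibido

/g/ and /p/ form a stop–stop cluster, so [i] is inserted between them.
/t/ and /b/ form a stop–stop cluster, so [i] is inserted between them.
/b/ and /d/ form a stop–stop cluster, so [i] is inserted between them.
Surface form: [sligipotibibido].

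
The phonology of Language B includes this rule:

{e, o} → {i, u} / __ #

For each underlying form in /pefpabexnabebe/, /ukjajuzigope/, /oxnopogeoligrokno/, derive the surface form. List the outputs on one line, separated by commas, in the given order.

pefpabexnabebi, ukjajuzigopi, oxnopogeoligroknu

/pefpabexnabebe/: /e/ is a mid vowel in word-final position, so it raises to [i]. → [pefpabexnabebi].
/ukjajuzigope/: /e/ is a mid vowel in word-final position, so it raises to [i]. → [ukjajuzigopi].
/oxnopogeoligrokno/: /o/ is a mid vowel in word-final position, so it raises to [u]. → [oxnopogeoligroknu].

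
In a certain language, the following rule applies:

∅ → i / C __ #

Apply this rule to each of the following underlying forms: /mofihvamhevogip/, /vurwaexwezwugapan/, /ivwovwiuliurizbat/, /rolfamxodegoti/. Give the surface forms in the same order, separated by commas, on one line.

/mofihvamhevogip/: the form ends in the consonant /p/, so [i] is inserted word-finally. → [mofihvamhevogipi].
/vurwaexwezwugapan/: the form ends in the consonant /n/, so [i] is inserted word-finally. → [vurwaexwezwugapani].
/ivwovwiuliurizbat/: the form ends in the consonant /t/, so [i] is inserted word-finally. → [ivwovwiuliurizbati].
/rolfamxodegoti/: the rule's environment is not met; surfaces unchanged as [rolfamxodegoti].

mofihvamhevogipi, vurwaexwezwugapani, ivwovwiuliurizbati, rolfamxodegoti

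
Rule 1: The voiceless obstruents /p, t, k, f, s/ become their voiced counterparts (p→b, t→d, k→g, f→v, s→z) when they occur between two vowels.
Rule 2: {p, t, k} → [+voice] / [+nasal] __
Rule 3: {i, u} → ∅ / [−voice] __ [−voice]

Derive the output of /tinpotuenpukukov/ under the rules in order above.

Rule 1 (intervocalic voicing): /t/ is a voiceless obstruent between vowels /o/ and /u/, so it voices to [d]. /k/ is a voiceless obstruent between vowels /u/ and /u/, so it voices to [g]. /k/ is a voiceless obstruent between vowels /u/ and /o/, so it voices to [g]. /tinpotuenpukukov/ → tinpoduenpugugov.
Rule 2 (post-nasal voicing): /p/ is a voiceless stop immediately after the nasal /n/, so it voices to [b]. /p/ is a voiceless stop immediately after the nasal /n/, so it voices to [b]. /tinpoduenpugugov/ → tinboduenbugugov.
Rule 3 (high vowel syncope): no segment meets the environment; /tinboduenbugugov/ is unchanged.

tinboduenbugugov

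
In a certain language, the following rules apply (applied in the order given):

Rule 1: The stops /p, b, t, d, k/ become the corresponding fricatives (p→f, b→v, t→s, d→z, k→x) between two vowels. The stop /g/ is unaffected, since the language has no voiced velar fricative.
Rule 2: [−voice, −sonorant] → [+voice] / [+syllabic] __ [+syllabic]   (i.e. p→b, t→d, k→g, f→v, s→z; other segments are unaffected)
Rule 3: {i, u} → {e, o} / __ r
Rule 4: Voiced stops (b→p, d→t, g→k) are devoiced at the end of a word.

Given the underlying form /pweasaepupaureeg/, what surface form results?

Rule 1 (intervocalic spirantization): /p/ is a stop between vowels /e/ and /u/, so it spirantizes to the fricative [f]. /p/ is a stop between vowels /u/ and /a/, so it spirantizes to the fricative [f]. /pweasaepupaureeg/ → pweasaefufaureeg.
Rule 2 (intervocalic voicing): /s/ is a voiceless obstruent between vowels /a/ and /a/, so it voices to [z]. /f/ is a voiceless obstruent between vowels /e/ and /u/, so it voices to [v]. /f/ is a voiceless obstruent between vowels /u/ and /a/, so it voices to [v]. /pweasaefufaureeg/ → pweazaevuvaureeg.
Rule 3 (pre-rhotic lowering): /u/ is a high vowel immediately before /r/, so it lowers to [o]. /pweazaevuvaureeg/ → pweazaevuvaoreeg.
Rule 4 (final devoicing): /g/ is a voiced stop in word-final position, so it devoices to [k]. /pweazaevuvaoreeg/ → pweazaevuvaoreek.

pweazaevuvaoreek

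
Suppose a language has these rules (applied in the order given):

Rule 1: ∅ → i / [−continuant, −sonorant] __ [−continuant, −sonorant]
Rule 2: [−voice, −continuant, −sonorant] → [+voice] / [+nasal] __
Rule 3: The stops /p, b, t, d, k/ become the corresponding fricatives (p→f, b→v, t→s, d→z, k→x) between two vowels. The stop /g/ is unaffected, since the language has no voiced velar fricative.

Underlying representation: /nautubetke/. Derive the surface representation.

nausuvesixe

Rule 1 (stop-cluster i-epenthesis): /t/ and /k/ form a stop–stop cluster, so [i] is inserted between them. /nautubetke/ → nautubetike.
Rule 2 (post-nasal voicing): no segment meets the environment; /nautubetike/ is unchanged.
Rule 3 (intervocalic spirantization): /t/ is a stop between vowels /u/ and /u/, so it spirantizes to the fricative [s]. /b/ is a stop between vowels /u/ and /e/, so it spirantizes to the fricative [v]. /t/ is a stop between vowels /e/ and /i/, so it spirantizes to the fricative [s]. /k/ is a stop between vowels /i/ and /e/, so it spirantizes to the fricative [x]. /nautubetike/ → nausuvesixe.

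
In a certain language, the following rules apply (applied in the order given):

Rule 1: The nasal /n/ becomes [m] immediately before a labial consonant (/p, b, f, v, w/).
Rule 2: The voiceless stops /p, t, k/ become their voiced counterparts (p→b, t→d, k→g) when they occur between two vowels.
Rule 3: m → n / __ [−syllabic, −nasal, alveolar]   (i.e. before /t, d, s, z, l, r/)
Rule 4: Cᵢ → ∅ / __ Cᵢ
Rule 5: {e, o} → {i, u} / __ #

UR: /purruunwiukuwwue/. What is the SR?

puruumwiuguwui

Rule 1 (nasal place assimilation): /n/ precedes the labial consonant /w/, so it assimilates in place to [m]. /purruunwiukuwwue/ → purruumwiukuwwue.
Rule 2 (intervocalic voicing): /k/ is a voiceless stop between vowels /u/ and /u/, so it voices to [g]. /purruumwiukuwwue/ → purruumwiuguwwue.
Rule 3 (nasal place assimilation): no segment meets the environment; /purruumwiuguwwue/ is unchanged.
Rule 4 (degemination): /rr/ is a geminate; the first /r/ deletes. /ww/ is a geminate; the first /w/ deletes. /purruumwiuguwwue/ → puruumwiuguwue.
Rule 5 (final vowel raising): /e/ is a mid vowel in word-final position, so it raises to [i]. /puruumwiuguwue/ → puruumwiuguwui.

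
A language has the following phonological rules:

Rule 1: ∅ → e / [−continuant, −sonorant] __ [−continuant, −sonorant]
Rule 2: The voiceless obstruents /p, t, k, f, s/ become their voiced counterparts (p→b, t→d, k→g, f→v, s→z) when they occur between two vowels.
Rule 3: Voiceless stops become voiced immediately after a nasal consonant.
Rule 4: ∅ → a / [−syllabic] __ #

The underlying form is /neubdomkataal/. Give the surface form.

neubedomgadaala

Rule 1 (stop-cluster e-epenthesis): /b/ and /d/ form a stop–stop cluster, so [e] is inserted between them. /neubdomkataal/ → neubedomkataal.
Rule 2 (intervocalic voicing): /t/ is a voiceless obstruent between vowels /a/ and /a/, so it voices to [d]. /neubedomkataal/ → neubedomkadaal.
Rule 3 (post-nasal voicing): /k/ is a voiceless stop immediately after the nasal /m/, so it voices to [g]. /neubedomkadaal/ → neubedomgadaal.
Rule 4 (final a-epenthesis): the form ends in the consonant /l/, so [a] is inserted word-finally. /neubedomgadaal/ → neubedomgadaala.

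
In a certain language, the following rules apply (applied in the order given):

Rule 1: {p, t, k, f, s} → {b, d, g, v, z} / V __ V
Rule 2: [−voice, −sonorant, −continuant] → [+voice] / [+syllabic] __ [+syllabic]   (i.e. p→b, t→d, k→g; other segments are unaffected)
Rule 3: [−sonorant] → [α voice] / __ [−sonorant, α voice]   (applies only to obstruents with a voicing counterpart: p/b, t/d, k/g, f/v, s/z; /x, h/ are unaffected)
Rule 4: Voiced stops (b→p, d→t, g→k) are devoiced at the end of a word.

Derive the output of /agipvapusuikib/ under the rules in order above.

Rule 1 (intervocalic voicing): /p/ is a voiceless obstruent between vowels /a/ and /u/, so it voices to [b]. /s/ is a voiceless obstruent between vowels /u/ and /u/, so it voices to [z]. /k/ is a voiceless obstruent between vowels /i/ and /i/, so it voices to [g]. /agipvapusuikib/ → agipvabuzuigib.
Rule 2 (intervocalic voicing): no segment meets the environment; /agipvabuzuigib/ is unchanged.
Rule 3 (regressive voicing assimilation): /p/ precedes the voiced obstruent /v/, so it voices to [b] by assimilation. /agipvabuzuigib/ → agibvabuzuigib.
Rule 4 (final devoicing): /b/ is a voiced stop in word-final position, so it devoices to [p]. /agibvabuzuigib/ → agibvabuzuigip.

agibvabuzuigip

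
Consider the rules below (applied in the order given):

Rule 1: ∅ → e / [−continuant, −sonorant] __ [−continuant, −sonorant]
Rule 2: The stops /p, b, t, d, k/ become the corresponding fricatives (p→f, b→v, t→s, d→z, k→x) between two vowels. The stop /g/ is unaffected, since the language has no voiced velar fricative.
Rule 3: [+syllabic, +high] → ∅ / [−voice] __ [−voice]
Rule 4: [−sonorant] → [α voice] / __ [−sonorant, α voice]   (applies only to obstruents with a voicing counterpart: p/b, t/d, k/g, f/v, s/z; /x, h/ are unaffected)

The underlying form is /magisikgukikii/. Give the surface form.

Rule 1 (stop-cluster e-epenthesis): /k/ and /g/ form a stop–stop cluster, so [e] is inserted between them. /magisikgukikii/ → magisikegukikii.
Rule 2 (intervocalic spirantization): /k/ is a stop between vowels /i/ and /e/, so it spirantizes to the fricative [x]. /k/ is a stop between vowels /u/ and /i/, so it spirantizes to the fricative [x]. /k/ is a stop between vowels /i/ and /i/, so it spirantizes to the fricative [x]. /magisikegukikii/ → magisixeguxixii.
Rule 3 (high vowel syncope): /i/ is a high vowel flanked by voiceless consonants /s/ and /x/, so it deletes. /i/ is a high vowel flanked by voiceless consonants /x/ and /x/, so it deletes. /magisixeguxixii/ → magisxeguxxii.
Rule 4 (regressive voicing assimilation): no segment meets the environment; /magisxeguxxii/ is unchanged.

magisxeguxxii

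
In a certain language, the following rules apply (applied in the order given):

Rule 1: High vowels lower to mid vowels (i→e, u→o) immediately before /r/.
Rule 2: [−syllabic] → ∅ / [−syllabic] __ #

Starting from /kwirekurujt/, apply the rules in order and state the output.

Rule 1 (pre-rhotic lowering): /i/ is a high vowel immediately before /r/, so it lowers to [e]. /u/ is a high vowel immediately before /r/, so it lowers to [o]. /kwirekurujt/ → kwerekorujt.
Rule 2 (final cluster simplification): /t/ is the second consonant of a word-final cluster /jt/, so it deletes. /kwerekorujt/ → kwerekoruj.

kwerekoruj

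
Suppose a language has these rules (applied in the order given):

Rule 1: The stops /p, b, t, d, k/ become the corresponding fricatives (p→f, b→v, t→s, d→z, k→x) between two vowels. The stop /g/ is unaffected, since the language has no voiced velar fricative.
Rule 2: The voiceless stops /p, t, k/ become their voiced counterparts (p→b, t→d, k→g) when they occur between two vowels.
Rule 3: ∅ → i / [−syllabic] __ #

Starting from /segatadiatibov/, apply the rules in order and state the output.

Rule 1 (intervocalic spirantization): /t/ is a stop between vowels /a/ and /a/, so it spirantizes to the fricative [s]. /d/ is a stop between vowels /a/ and /i/, so it spirantizes to the fricative [z]. /t/ is a stop between vowels /a/ and /i/, so it spirantizes to the fricative [s]. /b/ is a stop between vowels /i/ and /o/, so it spirantizes to the fricative [v]. /segatadiatibov/ → segasaziasivov.
Rule 2 (intervocalic voicing): no segment meets the environment; /segasaziasivov/ is unchanged.
Rule 3 (final i-epenthesis): the form ends in the consonant /v/, so [i] is inserted word-finally. /segasaziasivov/ → segasaziasivovi.

segasaziasivovi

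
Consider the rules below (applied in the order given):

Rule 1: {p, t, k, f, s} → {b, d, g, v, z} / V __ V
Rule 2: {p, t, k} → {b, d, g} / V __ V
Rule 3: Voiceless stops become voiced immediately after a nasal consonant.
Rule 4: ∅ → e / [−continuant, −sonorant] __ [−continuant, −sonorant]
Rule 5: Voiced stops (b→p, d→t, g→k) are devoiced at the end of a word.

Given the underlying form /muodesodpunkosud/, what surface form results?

Rule 1 (intervocalic voicing): /s/ is a voiceless obstruent between vowels /e/ and /o/, so it voices to [z]. /s/ is a voiceless obstruent between vowels /o/ and /u/, so it voices to [z]. /muodesodpunkosud/ → muodezodpunkozud.
Rule 2 (intervocalic voicing): no segment meets the environment; /muodezodpunkozud/ is unchanged.
Rule 3 (post-nasal voicing): /k/ is a voiceless stop immediately after the nasal /n/, so it voices to [g]. /muodezodpunkozud/ → muodezodpungozud.
Rule 4 (stop-cluster e-epenthesis): /d/ and /p/ form a stop–stop cluster, so [e] is inserted between them. /muodezodpungozud/ → muodezodepungozud.
Rule 5 (final devoicing): /d/ is a voiced stop in word-final position, so it devoices to [t]. /muodezodepungozud/ → muodezodepungozut.

muodezodepungozut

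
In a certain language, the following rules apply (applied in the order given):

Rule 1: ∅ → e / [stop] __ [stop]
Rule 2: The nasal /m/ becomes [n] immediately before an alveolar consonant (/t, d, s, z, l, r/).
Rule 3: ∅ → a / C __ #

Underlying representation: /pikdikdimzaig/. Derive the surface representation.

Rule 1 (stop-cluster e-epenthesis): /k/ and /d/ form a stop–stop cluster, so [e] is inserted between them. /k/ and /d/ form a stop–stop cluster, so [e] is inserted between them. /pikdikdimzaig/ → pikedikedimzaig.
Rule 2 (nasal place assimilation): /m/ precedes the alveolar consonant /z/, so it assimilates in place to [n]. /pikedikedimzaig/ → pikedikedinzaig.
Rule 3 (final a-epenthesis): the form ends in the consonant /g/, so [a] is inserted word-finally. /pikedikedinzaig/ → pikedikedinzaiga.

pikedikedinzaiga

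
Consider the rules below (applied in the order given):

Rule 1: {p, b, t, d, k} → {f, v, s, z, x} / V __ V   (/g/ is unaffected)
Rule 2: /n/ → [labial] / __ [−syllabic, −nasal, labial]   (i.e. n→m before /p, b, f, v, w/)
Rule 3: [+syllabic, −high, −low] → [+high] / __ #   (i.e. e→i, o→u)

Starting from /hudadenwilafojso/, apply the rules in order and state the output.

Rule 1 (intervocalic spirantization): /d/ is a stop between vowels /u/ and /a/, so it spirantizes to the fricative [z]. /d/ is a stop between vowels /a/ and /e/, so it spirantizes to the fricative [z]. /hudadenwilafojso/ → huzazenwilafojso.
Rule 2 (nasal place assimilation): /n/ precedes the labial consonant /w/, so it assimilates in place to [m]. /huzazenwilafojso/ → huzazemwilafojso.
Rule 3 (final vowel raising): /o/ is a mid vowel in word-final position, so it raises to [u]. /huzazemwilafojso/ → huzazemwilafojsu.

huzazemwilafojsu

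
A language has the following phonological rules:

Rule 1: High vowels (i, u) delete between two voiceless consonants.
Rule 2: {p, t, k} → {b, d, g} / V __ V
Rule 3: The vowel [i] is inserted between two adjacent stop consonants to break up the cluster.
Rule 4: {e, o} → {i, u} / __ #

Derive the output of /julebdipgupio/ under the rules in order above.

julebidipigubiu

Rule 1 (high vowel syncope): no segment meets the environment; /julebdipgupio/ is unchanged.
Rule 2 (intervocalic voicing): /p/ is a voiceless stop between vowels /u/ and /i/, so it voices to [b]. /julebdipgupio/ → julebdipgubio.
Rule 3 (stop-cluster i-epenthesis): /b/ and /d/ form a stop–stop cluster, so [i] is inserted between them. /p/ and /g/ form a stop–stop cluster, so [i] is inserted between them. /julebdipgubio/ → julebidipigubio.
Rule 4 (final vowel raising): /o/ is a mid vowel in word-final position, so it raises to [u]. /julebidipigubio/ → julebidipigubiu.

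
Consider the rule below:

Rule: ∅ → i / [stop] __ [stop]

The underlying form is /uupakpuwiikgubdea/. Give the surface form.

/k/ and /p/ form a stop–stop cluster, so [i] is inserted between them.
/k/ and /g/ form a stop–stop cluster, so [i] is inserted between them.
/b/ and /d/ form a stop–stop cluster, so [i] is inserted between them.
Surface form: [uupakipuwiikigubidea].

uupakipuwiikigubidea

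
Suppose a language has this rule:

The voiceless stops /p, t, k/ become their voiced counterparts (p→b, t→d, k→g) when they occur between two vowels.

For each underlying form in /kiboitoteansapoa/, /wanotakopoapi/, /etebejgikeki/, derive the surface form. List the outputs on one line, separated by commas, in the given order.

kiboidodeansaboa, wanodagoboabi, edebejgigegi

/kiboitoteansapoa/: /t/ is a voiceless stop between vowels /i/ and /o/, so it voices to [d]. /t/ is a voiceless stop between vowels /o/ and /e/, so it voices to [d]. /p/ is a voiceless stop between vowels /a/ and /o/, so it voices to [b]. → [kiboidodeansaboa].
/wanotakopoapi/: /t/ is a voiceless stop between vowels /o/ and /a/, so it voices to [d]. /k/ is a voiceless stop between vowels /a/ and /o/, so it voices to [g]. /p/ is a voiceless stop between vowels /o/ and /o/, so it voices to [b]. /p/ is a voiceless stop between vowels /a/ and /i/, so it voices to [b]. → [wanodagoboabi].
/etebejgikeki/: /t/ is a voiceless stop between vowels /e/ and /e/, so it voices to [d]. /k/ is a voiceless stop between vowels /i/ and /e/, so it voices to [g]. /k/ is a voiceless stop between vowels /e/ and /i/, so it voices to [g]. → [edebejgigegi].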